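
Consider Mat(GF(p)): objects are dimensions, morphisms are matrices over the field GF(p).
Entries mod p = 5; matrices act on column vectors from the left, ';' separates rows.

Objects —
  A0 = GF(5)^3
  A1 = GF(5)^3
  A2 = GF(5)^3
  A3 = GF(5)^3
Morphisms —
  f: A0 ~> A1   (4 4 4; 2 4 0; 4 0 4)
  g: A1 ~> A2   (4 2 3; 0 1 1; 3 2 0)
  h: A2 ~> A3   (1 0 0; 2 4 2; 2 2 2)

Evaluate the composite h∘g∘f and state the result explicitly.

Answer: (2 4 3; 0 4 1; 3 1 3)

Derivation:
  e0=⟨1,0,0⟩ f~>⟨4,2,4⟩ g~>⟨2,1,1⟩ h~>⟨2,0,3⟩
  e1=⟨0,1,0⟩ f~>⟨4,4,0⟩ g~>⟨4,4,0⟩ h~>⟨4,4,1⟩
  e2=⟨0,0,1⟩ f~>⟨4,0,4⟩ g~>⟨3,4,2⟩ h~>⟨3,1,3⟩
result: (2 4 3; 0 4 1; 3 1 3)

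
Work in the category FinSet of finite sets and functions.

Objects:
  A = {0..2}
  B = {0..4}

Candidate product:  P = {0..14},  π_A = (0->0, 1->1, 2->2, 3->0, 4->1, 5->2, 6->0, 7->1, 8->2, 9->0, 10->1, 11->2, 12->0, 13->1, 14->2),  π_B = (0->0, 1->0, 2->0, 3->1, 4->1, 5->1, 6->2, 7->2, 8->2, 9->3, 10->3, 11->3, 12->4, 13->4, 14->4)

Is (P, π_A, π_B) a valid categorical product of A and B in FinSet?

Answer: VALID PRODUCT

Derivation:
|A|·|B| = 3·5 = 15;  |P| = 15
Check the pairing map k ↦ (π_A(k), π_B(k)):
  0 -> (0,0)
  1 -> (1,0)
  2 -> (2,0)
  3 -> (0,1)
  4 -> (1,1)
  5 -> (2,1)
  6 -> (0,2)
  7 -> (1,2)
  8 -> (2,2)
  9 -> (0,3)
  10 -> (1,3)
  11 -> (2,3)
  12 -> (0,4)
  13 -> (1,4)
  14 -> (2,4)
distinct pairs in image: 15 / 15 needed
  → bijection onto A×B; projections well-typed.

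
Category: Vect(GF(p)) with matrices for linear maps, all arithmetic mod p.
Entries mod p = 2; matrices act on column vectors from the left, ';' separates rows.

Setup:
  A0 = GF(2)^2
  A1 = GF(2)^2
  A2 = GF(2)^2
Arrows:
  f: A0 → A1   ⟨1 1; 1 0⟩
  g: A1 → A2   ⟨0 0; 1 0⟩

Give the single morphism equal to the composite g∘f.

  e0=[1,0] f→[1,1] g→[0,1]
  e1=[0,1] f→[1,0] g→[0,1]
result: ⟨0 0; 1 1⟩

Answer: ⟨0 0; 1 1⟩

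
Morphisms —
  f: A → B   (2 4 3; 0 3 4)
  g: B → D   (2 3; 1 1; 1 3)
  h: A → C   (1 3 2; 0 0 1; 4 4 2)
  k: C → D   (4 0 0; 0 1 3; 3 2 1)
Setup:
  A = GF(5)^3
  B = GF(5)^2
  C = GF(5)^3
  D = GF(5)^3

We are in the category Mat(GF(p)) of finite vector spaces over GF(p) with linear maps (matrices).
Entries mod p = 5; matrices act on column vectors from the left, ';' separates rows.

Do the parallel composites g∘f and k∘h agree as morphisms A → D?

Path 1 = f;g:
  e0=(1,0,0) f→(2,0) g→(4,2,2)
  e1=(0,1,0) f→(4,3) g→(2,2,3)
  e2=(0,0,1) f→(3,4) g→(3,2,0)
  result₁ = (4 2 3; 2 2 2; 2 3 0)
Path 2 = h;k:
  e0=(1,0,0) h→(1,0,4) k→(4,2,2)
  e1=(0,1,0) h→(3,0,4) k→(2,2,3)
  e2=(0,0,1) h→(2,1,2) k→(3,2,0)
  result₂ = (4 2 3; 2 2 2; 2 3 0)
Equal? YES — commutes

Answer: COMMUTES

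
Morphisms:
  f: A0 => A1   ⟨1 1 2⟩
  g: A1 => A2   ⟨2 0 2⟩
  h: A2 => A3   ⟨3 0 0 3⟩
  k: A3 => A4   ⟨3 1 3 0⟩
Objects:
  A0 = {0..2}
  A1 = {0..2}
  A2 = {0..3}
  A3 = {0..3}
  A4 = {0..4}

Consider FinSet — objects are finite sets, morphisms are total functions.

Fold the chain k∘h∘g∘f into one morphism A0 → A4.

Answer: ⟨0 0 3⟩

Trace:
  0 f=>1 g=>0 h=>3 k=>0
  1 f=>1 g=>0 h=>3 k=>0
  2 f=>2 g=>2 h=>0 k=>3
result: ⟨0 0 3⟩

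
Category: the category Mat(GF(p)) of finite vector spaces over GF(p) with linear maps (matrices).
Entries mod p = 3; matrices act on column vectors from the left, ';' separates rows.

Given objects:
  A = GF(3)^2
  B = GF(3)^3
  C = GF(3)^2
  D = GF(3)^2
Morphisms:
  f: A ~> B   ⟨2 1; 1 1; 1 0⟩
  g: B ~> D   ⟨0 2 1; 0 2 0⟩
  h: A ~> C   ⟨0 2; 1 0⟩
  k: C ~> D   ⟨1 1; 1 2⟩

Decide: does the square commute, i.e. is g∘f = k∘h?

Path 1 = f;g:
  e0=⟨1,0⟩ f~>⟨2,1,1⟩ g~>⟨0,2⟩
  e1=⟨0,1⟩ f~>⟨1,1,0⟩ g~>⟨2,2⟩
  composite₁ = ⟨0 2; 2 2⟩
Path 2 = h;k:
  e0=⟨1,0⟩ h~>⟨0,1⟩ k~>⟨1,2⟩
  e1=⟨0,1⟩ h~>⟨2,0⟩ k~>⟨2,2⟩
  composite₂ = ⟨1 2; 2 2⟩
Equal? distinct morphisms ✗

Answer: DOES NOT COMMUTE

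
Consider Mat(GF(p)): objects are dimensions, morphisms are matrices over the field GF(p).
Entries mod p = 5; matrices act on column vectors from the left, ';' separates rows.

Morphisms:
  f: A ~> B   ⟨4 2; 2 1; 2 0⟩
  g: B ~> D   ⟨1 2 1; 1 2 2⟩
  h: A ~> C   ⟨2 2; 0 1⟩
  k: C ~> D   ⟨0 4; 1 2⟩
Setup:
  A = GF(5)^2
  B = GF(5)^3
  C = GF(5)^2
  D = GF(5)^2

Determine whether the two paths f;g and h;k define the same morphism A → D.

Answer: COMMUTES

Derivation:
1) trace f;g:
  e0=[1,0] f~>[4,2,2] g~>[0,2]
  e1=[0,1] f~>[2,1,0] g~>[4,4]
  result₁ = ⟨0 4; 2 4⟩
2) trace h;k:
  e0=[1,0] h~>[2,0] k~>[0,2]
  e1=[0,1] h~>[2,1] k~>[4,4]
  result₂ = ⟨0 4; 2 4⟩
Equal? YES — commutes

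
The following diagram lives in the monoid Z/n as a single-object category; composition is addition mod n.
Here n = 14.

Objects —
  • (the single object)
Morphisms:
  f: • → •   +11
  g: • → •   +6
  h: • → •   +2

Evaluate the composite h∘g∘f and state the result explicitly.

Answer: +5

Work:
  0 +11≡11 +6≡3 +2≡5  (mod 14)
result: +5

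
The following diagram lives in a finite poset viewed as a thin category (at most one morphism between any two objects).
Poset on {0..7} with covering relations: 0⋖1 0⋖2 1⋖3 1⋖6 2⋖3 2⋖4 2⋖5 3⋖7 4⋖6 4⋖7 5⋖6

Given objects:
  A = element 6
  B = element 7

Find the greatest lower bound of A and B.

Common predecessors of 6,7: {0,1,2,4}
  maximal lower bounds 1 and 4 are incomparable: neither 1≤4 nor 4≤1
→ no greatest lower bound exists

Answer: NO MEET EXISTS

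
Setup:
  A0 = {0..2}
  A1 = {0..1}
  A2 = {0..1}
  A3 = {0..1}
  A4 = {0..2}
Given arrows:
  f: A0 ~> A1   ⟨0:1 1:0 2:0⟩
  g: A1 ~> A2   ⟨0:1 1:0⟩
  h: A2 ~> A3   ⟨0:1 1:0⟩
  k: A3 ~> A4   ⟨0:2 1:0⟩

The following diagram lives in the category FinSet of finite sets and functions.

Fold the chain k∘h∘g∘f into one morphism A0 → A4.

  0 f~>1 g~>0 h~>1 k~>0
  1 f~>0 g~>1 h~>0 k~>2
  2 f~>0 g~>1 h~>0 k~>2
⟦path⟧: ⟨0:0 1:2 2:2⟩

Answer: ⟨0:0 1:2 2:2⟩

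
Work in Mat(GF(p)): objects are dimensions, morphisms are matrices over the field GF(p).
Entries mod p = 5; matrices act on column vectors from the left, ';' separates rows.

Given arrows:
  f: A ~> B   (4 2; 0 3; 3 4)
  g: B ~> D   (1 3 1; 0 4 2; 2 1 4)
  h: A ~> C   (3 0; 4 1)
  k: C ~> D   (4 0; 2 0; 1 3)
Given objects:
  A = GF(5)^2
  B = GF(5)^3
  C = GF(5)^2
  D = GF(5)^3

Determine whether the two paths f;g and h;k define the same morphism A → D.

Answer: COMMUTES

Derivation:
Along f;g (path 1):
  e0=⟨1,0⟩ f~>⟨4,0,3⟩ g~>⟨2,1,0⟩
  e1=⟨0,1⟩ f~>⟨2,3,4⟩ g~>⟨0,0,3⟩
  ⟦path⟧₁ = (2 0; 1 0; 0 3)
Along h;k (path 2):
  e0=⟨1,0⟩ h~>⟨3,4⟩ k~>⟨2,1,0⟩
  e1=⟨0,1⟩ h~>⟨0,1⟩ k~>⟨0,0,3⟩
  ⟦path⟧₂ = (2 0; 1 0; 0 3)
Equal? YES — commutes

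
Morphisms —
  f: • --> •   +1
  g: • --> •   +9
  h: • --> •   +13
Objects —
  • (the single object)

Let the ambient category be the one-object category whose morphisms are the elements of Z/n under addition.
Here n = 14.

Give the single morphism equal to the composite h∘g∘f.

  0 +1≡1 +9≡10 +13≡9  (mod 14)
composite: +9

Answer: +9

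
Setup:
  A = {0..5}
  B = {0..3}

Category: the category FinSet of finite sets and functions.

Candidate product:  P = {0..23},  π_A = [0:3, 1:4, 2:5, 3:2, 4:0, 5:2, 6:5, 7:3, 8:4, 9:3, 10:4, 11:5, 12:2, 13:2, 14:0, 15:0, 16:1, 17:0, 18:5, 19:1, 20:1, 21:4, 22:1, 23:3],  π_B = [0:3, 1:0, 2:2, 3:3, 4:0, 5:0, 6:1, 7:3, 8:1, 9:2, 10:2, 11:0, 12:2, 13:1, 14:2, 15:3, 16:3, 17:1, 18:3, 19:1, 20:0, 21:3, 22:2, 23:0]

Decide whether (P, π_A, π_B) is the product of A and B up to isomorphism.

|A|·|B| = 6·4 = 24;  |P| = 24
Check the pairing map k ↦ (π_A(k), π_B(k)):
  0 : (3,3)
  1 : (4,0)
  2 : (5,2)
  3 : (2,3)
  4 : (0,0)
  5 : (2,0)
  6 : (5,1)
  7 : (3,3)  ✗ repeats pair of k=0
  8 : (4,1)
  9 : (3,2)
  10 : (4,2)
  11 : (5,0)
  12 : (2,2)
  13 : (2,1)
  14 : (0,2)
  15 : (0,3)
  16 : (1,3)
  17 : (0,1)
  18 : (5,3)
  19 : (1,1)
  20 : (1,0)
  21 : (4,3)
  22 : (1,2)
  23 : (3,0)
distinct pairs in image: 23 / 24 needed
  → (3,3) hit at k=0 and k=7

Answer: NOT A VALID PRODUCT — duplicate pair at indices 7,0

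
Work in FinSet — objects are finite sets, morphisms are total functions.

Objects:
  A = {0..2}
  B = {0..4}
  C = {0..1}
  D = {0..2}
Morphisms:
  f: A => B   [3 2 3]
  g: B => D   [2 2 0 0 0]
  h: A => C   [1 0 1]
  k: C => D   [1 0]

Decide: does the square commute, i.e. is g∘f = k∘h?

Path 1 = f;g:
  0 f=>3 g=>0
  1 f=>2 g=>0
  2 f=>3 g=>0
  result₁ = [0 0 0]
Path 2 = h;k:
  0 h=>1 k=>0
  1 h=>0 k=>1
  2 h=>1 k=>0
  result₂ = [0 1 0]
Equal? NO — does not commute

Answer: DOES NOT COMMUTE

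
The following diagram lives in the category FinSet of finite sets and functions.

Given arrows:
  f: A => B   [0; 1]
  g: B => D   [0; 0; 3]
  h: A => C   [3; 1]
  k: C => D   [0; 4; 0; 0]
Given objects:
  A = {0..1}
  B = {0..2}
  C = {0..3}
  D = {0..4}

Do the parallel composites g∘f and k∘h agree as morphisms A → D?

Path 1 = f;g:
  0 f=>0 g=>0
  1 f=>1 g=>0
  composite₁ = [0; 0]
Path 2 = h;k:
  0 h=>3 k=>0
  1 h=>1 k=>4
  composite₂ = [0; 4]
Equal? NO — does not commute

Answer: DOES NOT COMMUTE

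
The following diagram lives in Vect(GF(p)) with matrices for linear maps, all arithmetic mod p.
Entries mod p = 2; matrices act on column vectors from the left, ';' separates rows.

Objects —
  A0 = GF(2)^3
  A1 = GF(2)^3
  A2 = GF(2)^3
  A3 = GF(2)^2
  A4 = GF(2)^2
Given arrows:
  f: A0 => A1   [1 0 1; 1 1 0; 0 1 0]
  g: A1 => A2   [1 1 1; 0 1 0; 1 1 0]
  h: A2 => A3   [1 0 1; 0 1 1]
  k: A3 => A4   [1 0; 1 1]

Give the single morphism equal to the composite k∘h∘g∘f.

  e0=[1,0,0] f=>[1,1,0] g=>[0,1,0] h=>[0,1] k=>[0,1]
  e1=[0,1,0] f=>[0,1,1] g=>[0,1,1] h=>[1,0] k=>[1,1]
  e2=[0,0,1] f=>[1,0,0] g=>[1,0,1] h=>[0,1] k=>[0,1]
⟦path⟧: [0 1 0; 1 1 1]

Answer: [0 1 0; 1 1 1]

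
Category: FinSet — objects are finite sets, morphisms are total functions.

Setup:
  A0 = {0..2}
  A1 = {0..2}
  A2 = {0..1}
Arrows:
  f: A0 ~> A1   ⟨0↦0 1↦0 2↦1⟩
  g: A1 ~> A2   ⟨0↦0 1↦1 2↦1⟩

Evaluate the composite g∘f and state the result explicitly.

Answer: ⟨0↦0 1↦0 2↦1⟩

Trace:
  0 f~>0 g~>0
  1 f~>0 g~>0
  2 f~>1 g~>1
composite: ⟨0↦0 1↦0 2↦1⟩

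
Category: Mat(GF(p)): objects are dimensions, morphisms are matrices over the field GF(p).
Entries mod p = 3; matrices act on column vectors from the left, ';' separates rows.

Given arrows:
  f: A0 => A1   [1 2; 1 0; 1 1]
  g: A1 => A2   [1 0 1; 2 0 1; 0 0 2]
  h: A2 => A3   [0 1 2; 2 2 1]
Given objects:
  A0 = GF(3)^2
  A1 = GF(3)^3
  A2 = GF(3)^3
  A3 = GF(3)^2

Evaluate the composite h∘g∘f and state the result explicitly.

  e0=⟨1,0⟩ f=>⟨1,1,1⟩ g=>⟨2,0,2⟩ h=>⟨1,0⟩
  e1=⟨0,1⟩ f=>⟨2,0,1⟩ g=>⟨0,2,2⟩ h=>⟨0,0⟩
result: [1 0; 0 0]

Answer: [1 0; 0 0]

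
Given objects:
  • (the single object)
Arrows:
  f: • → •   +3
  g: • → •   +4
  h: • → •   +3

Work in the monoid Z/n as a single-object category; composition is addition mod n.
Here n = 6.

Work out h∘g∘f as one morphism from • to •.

Answer: +4

Trace:
  0 +3≡3 +4≡1 +3≡4  (mod 6)
⟦path⟧: +4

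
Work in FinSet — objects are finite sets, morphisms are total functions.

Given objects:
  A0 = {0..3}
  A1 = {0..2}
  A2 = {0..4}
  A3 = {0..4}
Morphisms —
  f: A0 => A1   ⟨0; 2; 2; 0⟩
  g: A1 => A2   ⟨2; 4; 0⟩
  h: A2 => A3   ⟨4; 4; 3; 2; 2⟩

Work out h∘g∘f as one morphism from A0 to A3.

Answer: ⟨3; 4; 4; 3⟩

Trace:
  0 f=>0 g=>2 h=>3
  1 f=>2 g=>0 h=>4
  2 f=>2 g=>0 h=>4
  3 f=>0 g=>2 h=>3
⟦path⟧: ⟨3; 4; 4; 3⟩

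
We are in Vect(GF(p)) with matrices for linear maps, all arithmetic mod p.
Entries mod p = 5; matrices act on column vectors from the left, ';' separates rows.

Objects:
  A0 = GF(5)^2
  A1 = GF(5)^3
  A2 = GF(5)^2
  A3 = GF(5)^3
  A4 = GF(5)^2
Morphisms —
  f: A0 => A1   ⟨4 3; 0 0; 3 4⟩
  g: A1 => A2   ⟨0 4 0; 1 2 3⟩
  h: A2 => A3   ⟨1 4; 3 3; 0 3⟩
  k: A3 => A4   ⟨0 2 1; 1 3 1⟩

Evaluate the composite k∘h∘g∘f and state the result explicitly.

Answer: ⟨2 0; 3 0⟩

Derivation:
  e0=⟨1,0⟩ f=>⟨4,0,3⟩ g=>⟨0,3⟩ h=>⟨2,4,4⟩ k=>⟨2,3⟩
  e1=⟨0,1⟩ f=>⟨3,0,4⟩ g=>⟨0,0⟩ h=>⟨0,0,0⟩ k=>⟨0,0⟩
result: ⟨2 0; 3 0⟩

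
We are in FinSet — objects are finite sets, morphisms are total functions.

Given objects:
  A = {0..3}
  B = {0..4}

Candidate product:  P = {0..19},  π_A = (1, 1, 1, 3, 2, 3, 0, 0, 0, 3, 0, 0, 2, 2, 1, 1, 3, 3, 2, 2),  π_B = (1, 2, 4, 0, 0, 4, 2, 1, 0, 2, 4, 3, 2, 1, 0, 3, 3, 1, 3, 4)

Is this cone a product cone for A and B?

|A|·|B| = 4·5 = 20;  |P| = 20
Check the pairing map k ↦ (π_A(k), π_B(k)):
  0 : (1,1)
  1 : (1,2)
  2 : (1,4)
  3 : (3,0)
  4 : (2,0)
  5 : (3,4)
  6 : (0,2)
  7 : (0,1)
  8 : (0,0)
  9 : (3,2)
  10 : (0,4)
  11 : (0,3)
  12 : (2,2)
  13 : (2,1)
  14 : (1,0)
  15 : (1,3)
  16 : (3,3)
  17 : (3,1)
  18 : (2,3)
  19 : (2,4)
distinct pairs in image: 20 / 20 needed
  → bijection onto A×B; projections well-typed.

Answer: VALID PRODUCT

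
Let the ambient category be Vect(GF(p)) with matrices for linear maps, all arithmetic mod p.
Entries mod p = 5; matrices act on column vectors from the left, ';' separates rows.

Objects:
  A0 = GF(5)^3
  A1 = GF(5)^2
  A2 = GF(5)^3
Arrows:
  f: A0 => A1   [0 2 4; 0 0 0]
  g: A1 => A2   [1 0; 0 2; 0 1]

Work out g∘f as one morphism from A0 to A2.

  e0=⟨1,0,0⟩ f=>⟨0,0⟩ g=>⟨0,0,0⟩
  e1=⟨0,1,0⟩ f=>⟨2,0⟩ g=>⟨2,0,0⟩
  e2=⟨0,0,1⟩ f=>⟨4,0⟩ g=>⟨4,0,0⟩
result: [0 2 4; 0 0 0; 0 0 0]

Answer: [0 2 4; 0 0 0; 0 0 0]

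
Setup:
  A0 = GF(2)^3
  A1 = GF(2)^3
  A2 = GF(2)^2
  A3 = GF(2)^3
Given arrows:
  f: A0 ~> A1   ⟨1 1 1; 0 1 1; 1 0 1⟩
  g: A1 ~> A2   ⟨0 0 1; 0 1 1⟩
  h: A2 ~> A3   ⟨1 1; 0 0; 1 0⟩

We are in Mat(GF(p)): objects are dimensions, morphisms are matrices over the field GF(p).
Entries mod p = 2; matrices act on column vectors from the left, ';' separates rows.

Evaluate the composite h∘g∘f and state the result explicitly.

Answer: ⟨0 1 1; 0 0 0; 1 0 1⟩

Work:
  e0=[1,0,0] f~>[1,0,1] g~>[1,1] h~>[0,0,1]
  e1=[0,1,0] f~>[1,1,0] g~>[0,1] h~>[1,0,0]
  e2=[0,0,1] f~>[1,1,1] g~>[1,0] h~>[1,0,1]
composite: ⟨0 1 1; 0 0 0; 1 0 1⟩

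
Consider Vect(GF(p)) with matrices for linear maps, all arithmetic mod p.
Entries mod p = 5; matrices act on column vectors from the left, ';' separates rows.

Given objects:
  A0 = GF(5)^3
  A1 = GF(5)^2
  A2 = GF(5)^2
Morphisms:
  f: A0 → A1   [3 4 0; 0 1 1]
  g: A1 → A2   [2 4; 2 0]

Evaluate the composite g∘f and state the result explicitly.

  e0=⟨1,0,0⟩ f→⟨3,0⟩ g→⟨1,1⟩
  e1=⟨0,1,0⟩ f→⟨4,1⟩ g→⟨2,3⟩
  e2=⟨0,0,1⟩ f→⟨0,1⟩ g→⟨4,0⟩
composite: [1 2 4; 1 3 0]

Answer: [1 2 4; 1 3 0]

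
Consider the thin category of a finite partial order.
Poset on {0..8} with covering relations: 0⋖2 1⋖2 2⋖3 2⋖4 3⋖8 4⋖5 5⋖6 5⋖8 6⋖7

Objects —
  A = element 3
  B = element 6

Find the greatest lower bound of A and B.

{x : x≤A ∧ x≤B} = {0,1,2}  (A=3, B=6)
  0 ≤ 2
  1 ≤ 2
  2 ≤ 2
glb = 2

Answer: A∧B = 2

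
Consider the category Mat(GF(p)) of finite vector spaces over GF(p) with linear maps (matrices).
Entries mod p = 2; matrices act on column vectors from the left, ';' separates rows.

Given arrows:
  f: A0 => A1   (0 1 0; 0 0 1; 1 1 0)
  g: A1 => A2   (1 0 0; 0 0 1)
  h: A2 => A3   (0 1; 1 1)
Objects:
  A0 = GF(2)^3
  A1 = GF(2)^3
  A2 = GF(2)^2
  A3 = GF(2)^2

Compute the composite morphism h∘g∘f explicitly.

  e0=⟨1,0,0⟩ f=>⟨0,0,1⟩ g=>⟨0,1⟩ h=>⟨1,1⟩
  e1=⟨0,1,0⟩ f=>⟨1,0,1⟩ g=>⟨1,1⟩ h=>⟨1,0⟩
  e2=⟨0,0,1⟩ f=>⟨0,1,0⟩ g=>⟨0,0⟩ h=>⟨0,0⟩
composite: (1 1 0; 1 0 0)

Answer: (1 1 0; 1 0 0)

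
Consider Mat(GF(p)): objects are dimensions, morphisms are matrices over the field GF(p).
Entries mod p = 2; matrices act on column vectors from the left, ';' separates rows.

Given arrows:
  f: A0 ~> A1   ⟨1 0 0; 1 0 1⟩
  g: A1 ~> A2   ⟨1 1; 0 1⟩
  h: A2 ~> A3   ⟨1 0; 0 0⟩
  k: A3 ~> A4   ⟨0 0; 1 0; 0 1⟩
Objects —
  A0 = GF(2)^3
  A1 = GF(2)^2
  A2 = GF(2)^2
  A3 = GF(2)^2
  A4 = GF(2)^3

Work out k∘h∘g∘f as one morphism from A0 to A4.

  e0=[1,0,0] f~>[1,1] g~>[0,1] h~>[0,0] k~>[0,0,0]
  e1=[0,1,0] f~>[0,0] g~>[0,0] h~>[0,0] k~>[0,0,0]
  e2=[0,0,1] f~>[0,1] g~>[1,1] h~>[1,0] k~>[0,1,0]
result: ⟨0 0 0; 0 0 1; 0 0 0⟩

Answer: ⟨0 0 0; 0 0 1; 0 0 0⟩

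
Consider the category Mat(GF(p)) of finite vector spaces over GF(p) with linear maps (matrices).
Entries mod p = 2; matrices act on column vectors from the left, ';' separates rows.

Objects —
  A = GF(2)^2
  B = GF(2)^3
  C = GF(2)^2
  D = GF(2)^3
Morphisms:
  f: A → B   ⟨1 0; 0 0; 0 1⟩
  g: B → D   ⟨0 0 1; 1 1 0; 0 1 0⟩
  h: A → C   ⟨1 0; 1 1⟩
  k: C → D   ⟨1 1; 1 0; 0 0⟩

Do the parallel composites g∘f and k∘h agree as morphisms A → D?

Answer: COMMUTES

Derivation:
1) trace f;g:
  e0=⟨1,0⟩ f→⟨1,0,0⟩ g→⟨0,1,0⟩
  e1=⟨0,1⟩ f→⟨0,0,1⟩ g→⟨1,0,0⟩
  ⟦path⟧₁ = ⟨0 1; 1 0; 0 0⟩
2) trace h;k:
  e0=⟨1,0⟩ h→⟨1,1⟩ k→⟨0,1,0⟩
  e1=⟨0,1⟩ h→⟨0,1⟩ k→⟨1,0,0⟩
  ⟦path⟧₂ = ⟨0 1; 1 0; 0 0⟩
Equal? same morphism ✓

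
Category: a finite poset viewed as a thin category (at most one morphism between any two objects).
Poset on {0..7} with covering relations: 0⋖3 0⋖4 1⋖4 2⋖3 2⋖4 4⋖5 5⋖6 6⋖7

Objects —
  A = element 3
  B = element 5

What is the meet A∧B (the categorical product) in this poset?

{x : x⊑A ∧ x⊑B} = {0,2}  (A=3, B=5)
  maximal lower bounds 0 and 2 are incomparable: neither 0⊑2 nor 2⊑0
→ no greatest lower bound exists

Answer: NO MEET EXISTS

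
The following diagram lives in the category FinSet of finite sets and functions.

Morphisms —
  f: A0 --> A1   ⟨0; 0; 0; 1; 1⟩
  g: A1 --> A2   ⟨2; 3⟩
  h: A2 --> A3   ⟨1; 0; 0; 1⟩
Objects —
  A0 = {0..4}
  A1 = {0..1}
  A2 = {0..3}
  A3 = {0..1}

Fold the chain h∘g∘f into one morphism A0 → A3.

  0 f-->0 g-->2 h-->0
  1 f-->0 g-->2 h-->0
  2 f-->0 g-->2 h-->0
  3 f-->1 g-->3 h-->1
  4 f-->1 g-->3 h-->1
composite: ⟨0; 0; 0; 1; 1⟩

Answer: ⟨0; 0; 0; 1; 1⟩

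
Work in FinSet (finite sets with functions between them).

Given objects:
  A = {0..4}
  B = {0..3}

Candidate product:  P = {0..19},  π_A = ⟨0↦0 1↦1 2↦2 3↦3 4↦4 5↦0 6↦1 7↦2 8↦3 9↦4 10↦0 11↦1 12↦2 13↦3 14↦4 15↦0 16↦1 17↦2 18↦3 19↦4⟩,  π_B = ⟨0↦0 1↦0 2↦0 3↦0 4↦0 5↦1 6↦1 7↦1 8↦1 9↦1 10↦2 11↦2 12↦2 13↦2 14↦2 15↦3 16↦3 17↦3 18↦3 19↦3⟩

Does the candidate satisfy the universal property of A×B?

Answer: VALID PRODUCT

Trace:
|A|·|B| = 5·4 = 20;  |P| = 20
Check the pairing map k ↦ (π_A(k), π_B(k)):
  0 ↦ (0,0)
  1 ↦ (1,0)
  2 ↦ (2,0)
  3 ↦ (3,0)
  4 ↦ (4,0)
  5 ↦ (0,1)
  6 ↦ (1,1)
  7 ↦ (2,1)
  8 ↦ (3,1)
  9 ↦ (4,1)
  10 ↦ (0,2)
  11 ↦ (1,2)
  12 ↦ (2,2)
  13 ↦ (3,2)
  14 ↦ (4,2)
  15 ↦ (0,3)
  16 ↦ (1,3)
  17 ↦ (2,3)
  18 ↦ (3,3)
  19 ↦ (4,3)
distinct pairs in image: 20 / 20 needed
  → bijection onto A×B; projections well-typed.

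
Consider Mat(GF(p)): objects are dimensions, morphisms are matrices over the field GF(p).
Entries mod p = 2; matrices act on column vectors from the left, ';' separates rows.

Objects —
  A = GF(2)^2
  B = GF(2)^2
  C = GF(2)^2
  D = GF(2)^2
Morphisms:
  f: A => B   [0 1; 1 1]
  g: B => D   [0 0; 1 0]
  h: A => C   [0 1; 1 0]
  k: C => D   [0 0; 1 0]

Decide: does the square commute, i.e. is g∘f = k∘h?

Answer: COMMUTES

Work:
1) trace f;g:
  e0=⟨1,0⟩ f=>⟨0,1⟩ g=>⟨0,0⟩
  e1=⟨0,1⟩ f=>⟨1,1⟩ g=>⟨0,1⟩
  composite₁ = [0 0; 0 1]
2) trace h;k:
  e0=⟨1,0⟩ h=>⟨0,1⟩ k=>⟨0,0⟩
  e1=⟨0,1⟩ h=>⟨1,0⟩ k=>⟨0,1⟩
  composite₂ = [0 0; 0 1]
Equal? same morphism ✓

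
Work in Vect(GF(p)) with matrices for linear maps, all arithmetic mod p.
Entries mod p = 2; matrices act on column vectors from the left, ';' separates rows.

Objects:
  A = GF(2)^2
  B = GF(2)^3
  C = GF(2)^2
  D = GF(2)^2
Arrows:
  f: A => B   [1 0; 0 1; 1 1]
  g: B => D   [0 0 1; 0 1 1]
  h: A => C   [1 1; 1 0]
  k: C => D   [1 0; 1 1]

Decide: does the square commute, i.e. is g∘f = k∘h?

Answer: DOES NOT COMMUTE

Work:
Along f;g (path 1):
  e0=[1,0] f=>[1,0,1] g=>[1,1]
  e1=[0,1] f=>[0,1,1] g=>[1,0]
  ⟦path⟧₁ = [1 1; 1 0]
Along h;k (path 2):
  e0=[1,0] h=>[1,1] k=>[1,0]
  e1=[0,1] h=>[1,0] k=>[1,1]
  ⟦path⟧₂ = [1 1; 0 1]
Equal? distinct morphisms ✗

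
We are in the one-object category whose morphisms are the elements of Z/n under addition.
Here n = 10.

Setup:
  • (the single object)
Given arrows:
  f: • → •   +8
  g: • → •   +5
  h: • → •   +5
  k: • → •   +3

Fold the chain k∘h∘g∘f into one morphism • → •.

  0 +8≡8 +5≡3 +5≡8 +3≡1  (mod 10)
composite: +1

Answer: +1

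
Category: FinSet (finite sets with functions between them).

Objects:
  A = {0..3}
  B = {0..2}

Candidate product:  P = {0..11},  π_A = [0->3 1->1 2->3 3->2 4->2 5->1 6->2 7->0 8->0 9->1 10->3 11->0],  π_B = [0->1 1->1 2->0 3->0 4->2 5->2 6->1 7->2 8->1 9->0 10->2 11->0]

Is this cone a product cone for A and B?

Answer: VALID PRODUCT

Derivation:
|A|·|B| = 4·3 = 12;  |P| = 12
Check the pairing map k ↦ (π_A(k), π_B(k)):
  0 -> (3,1)
  1 -> (1,1)
  2 -> (3,0)
  3 -> (2,0)
  4 -> (2,2)
  5 -> (1,2)
  6 -> (2,1)
  7 -> (0,2)
  8 -> (0,1)
  9 -> (1,0)
  10 -> (3,2)
  11 -> (0,0)
distinct pairs in image: 12 / 12 needed
  → bijection onto A×B; projections well-typed.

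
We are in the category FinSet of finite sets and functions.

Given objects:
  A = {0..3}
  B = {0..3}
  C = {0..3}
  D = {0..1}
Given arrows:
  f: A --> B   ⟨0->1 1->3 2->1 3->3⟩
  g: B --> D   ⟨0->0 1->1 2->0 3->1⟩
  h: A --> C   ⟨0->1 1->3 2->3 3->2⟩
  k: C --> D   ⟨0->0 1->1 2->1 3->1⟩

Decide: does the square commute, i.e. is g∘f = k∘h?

Answer: COMMUTES

Trace:
1) trace f;g:
  0 f-->1 g-->1
  1 f-->3 g-->1
  2 f-->1 g-->1
  3 f-->3 g-->1
  result₁ = ⟨0->1 1->1 2->1 3->1⟩
2) trace h;k:
  0 h-->1 k-->1
  1 h-->3 k-->1
  2 h-->3 k-->1
  3 h-->2 k-->1
  result₂ = ⟨0->1 1->1 2->1 3->1⟩
Equal? same morphism ✓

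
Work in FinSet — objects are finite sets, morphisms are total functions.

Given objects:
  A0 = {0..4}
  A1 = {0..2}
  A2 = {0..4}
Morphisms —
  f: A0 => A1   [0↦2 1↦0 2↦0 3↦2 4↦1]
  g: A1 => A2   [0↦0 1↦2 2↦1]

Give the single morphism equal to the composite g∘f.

Answer: [0↦1 1↦0 2↦0 3↦1 4↦2]

Derivation:
  0 f=>2 g=>1
  1 f=>0 g=>0
  2 f=>0 g=>0
  3 f=>2 g=>1
  4 f=>1 g=>2
result: [0↦1 1↦0 2↦0 3↦1 4↦2]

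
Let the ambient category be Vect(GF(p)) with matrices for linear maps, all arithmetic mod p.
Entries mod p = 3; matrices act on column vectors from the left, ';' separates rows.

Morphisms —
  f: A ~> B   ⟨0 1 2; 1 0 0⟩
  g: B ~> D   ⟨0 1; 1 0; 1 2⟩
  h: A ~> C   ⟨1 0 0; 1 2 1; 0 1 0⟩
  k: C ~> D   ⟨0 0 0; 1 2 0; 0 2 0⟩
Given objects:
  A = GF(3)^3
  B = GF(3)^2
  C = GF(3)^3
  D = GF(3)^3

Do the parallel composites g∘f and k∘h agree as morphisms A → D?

1) trace f;g:
  e0=⟨1,0,0⟩ f~>⟨0,1⟩ g~>⟨1,0,2⟩
  e1=⟨0,1,0⟩ f~>⟨1,0⟩ g~>⟨0,1,1⟩
  e2=⟨0,0,1⟩ f~>⟨2,0⟩ g~>⟨0,2,2⟩
  result₁ = ⟨1 0 0; 0 1 2; 2 1 2⟩
2) trace h;k:
  e0=⟨1,0,0⟩ h~>⟨1,1,0⟩ k~>⟨0,0,2⟩
  e1=⟨0,1,0⟩ h~>⟨0,2,1⟩ k~>⟨0,1,1⟩
  e2=⟨0,0,1⟩ h~>⟨0,1,0⟩ k~>⟨0,2,2⟩
  result₂ = ⟨0 0 0; 0 1 2; 2 1 2⟩
Equal? NO — does not commute

Answer: DOES NOT COMMUTE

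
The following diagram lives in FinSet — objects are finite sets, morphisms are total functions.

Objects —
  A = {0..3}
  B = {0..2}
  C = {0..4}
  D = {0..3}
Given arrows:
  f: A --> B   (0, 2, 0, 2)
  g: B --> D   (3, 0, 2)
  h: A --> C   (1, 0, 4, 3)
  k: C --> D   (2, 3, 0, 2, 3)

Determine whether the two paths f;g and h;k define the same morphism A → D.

Answer: COMMUTES

Derivation:
1) trace f;g:
  0 f-->0 g-->3
  1 f-->2 g-->2
  2 f-->0 g-->3
  3 f-->2 g-->2
  ⟦path⟧₁ = (3, 2, 3, 2)
2) trace h;k:
  0 h-->1 k-->3
  1 h-->0 k-->2
  2 h-->4 k-->3
  3 h-->3 k-->2
  ⟦path⟧₂ = (3, 2, 3, 2)
Equal? YES — commutes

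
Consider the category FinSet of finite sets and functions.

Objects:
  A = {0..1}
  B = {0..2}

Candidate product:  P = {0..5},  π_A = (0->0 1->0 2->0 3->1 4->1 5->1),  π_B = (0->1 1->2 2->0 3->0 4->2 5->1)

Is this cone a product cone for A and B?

|A|·|B| = 2·3 = 6;  |P| = 6
Check the pairing map k ↦ (π_A(k), π_B(k)):
  0 -> (0,1)
  1 -> (0,2)
  2 -> (0,0)
  3 -> (1,0)
  4 -> (1,2)
  5 -> (1,1)
distinct pairs in image: 6 / 6 needed
  → bijection onto A×B; projections well-typed.

Answer: VALID PRODUCT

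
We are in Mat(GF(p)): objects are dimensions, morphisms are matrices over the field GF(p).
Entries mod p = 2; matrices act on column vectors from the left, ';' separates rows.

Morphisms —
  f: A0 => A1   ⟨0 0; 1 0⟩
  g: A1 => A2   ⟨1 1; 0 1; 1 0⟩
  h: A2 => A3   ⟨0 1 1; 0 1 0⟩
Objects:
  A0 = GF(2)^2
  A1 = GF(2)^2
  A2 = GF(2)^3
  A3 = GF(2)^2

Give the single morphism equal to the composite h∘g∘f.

Answer: ⟨1 0; 1 0⟩

Derivation:
  e0=[1,0] f=>[0,1] g=>[1,1,0] h=>[1,1]
  e1=[0,1] f=>[0,0] g=>[0,0,0] h=>[0,0]
result: ⟨1 0; 1 0⟩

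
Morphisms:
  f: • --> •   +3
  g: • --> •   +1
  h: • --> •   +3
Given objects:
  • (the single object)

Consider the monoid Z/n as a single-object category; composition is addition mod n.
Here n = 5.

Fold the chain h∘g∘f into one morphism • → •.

  0 +3≡3 +1≡4 +3≡2  (mod 5)
result: +2

Answer: +2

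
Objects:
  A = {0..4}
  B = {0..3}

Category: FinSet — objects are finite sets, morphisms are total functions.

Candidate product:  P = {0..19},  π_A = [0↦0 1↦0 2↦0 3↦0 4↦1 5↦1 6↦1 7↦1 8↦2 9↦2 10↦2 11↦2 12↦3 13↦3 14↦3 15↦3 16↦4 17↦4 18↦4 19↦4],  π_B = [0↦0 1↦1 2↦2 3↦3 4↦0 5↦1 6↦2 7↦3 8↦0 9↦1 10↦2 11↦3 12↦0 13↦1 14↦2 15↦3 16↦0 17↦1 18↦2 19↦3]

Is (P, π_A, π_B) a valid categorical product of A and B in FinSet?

|A|·|B| = 5·4 = 20;  |P| = 20
Check the pairing map k ↦ (π_A(k), π_B(k)):
  0 ↦ (0,0)
  1 ↦ (0,1)
  2 ↦ (0,2)
  3 ↦ (0,3)
  4 ↦ (1,0)
  5 ↦ (1,1)
  6 ↦ (1,2)
  7 ↦ (1,3)
  8 ↦ (2,0)
  9 ↦ (2,1)
  10 ↦ (2,2)
  11 ↦ (2,3)
  12 ↦ (3,0)
  13 ↦ (3,1)
  14 ↦ (3,2)
  15 ↦ (3,3)
  16 ↦ (4,0)
  17 ↦ (4,1)
  18 ↦ (4,2)
  19 ↦ (4,3)
distinct pairs in image: 20 / 20 needed
  → bijection onto A×B; projections well-typed.

Answer: VALID PRODUCT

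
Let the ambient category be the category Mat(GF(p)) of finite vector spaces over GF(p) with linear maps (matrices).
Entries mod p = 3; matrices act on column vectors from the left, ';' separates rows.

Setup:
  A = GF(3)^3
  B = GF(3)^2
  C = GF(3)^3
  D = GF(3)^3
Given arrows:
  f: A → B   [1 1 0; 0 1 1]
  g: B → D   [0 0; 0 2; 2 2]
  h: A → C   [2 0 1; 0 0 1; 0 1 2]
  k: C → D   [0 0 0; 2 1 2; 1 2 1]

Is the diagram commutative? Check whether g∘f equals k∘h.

Along f;g (path 1):
  e0=⟨1,0,0⟩ f→⟨1,0⟩ g→⟨0,0,2⟩
  e1=⟨0,1,0⟩ f→⟨1,1⟩ g→⟨0,2,1⟩
  e2=⟨0,0,1⟩ f→⟨0,1⟩ g→⟨0,2,2⟩
  ⟦path⟧₁ = [0 0 0; 0 2 2; 2 1 2]
Along h;k (path 2):
  e0=⟨1,0,0⟩ h→⟨2,0,0⟩ k→⟨0,1,2⟩
  e1=⟨0,1,0⟩ h→⟨0,0,1⟩ k→⟨0,2,1⟩
  e2=⟨0,0,1⟩ h→⟨1,1,2⟩ k→⟨0,1,2⟩
  ⟦path⟧₂ = [0 0 0; 1 2 1; 2 1 2]
Equal? distinct morphisms ✗

Answer: DOES NOT COMMUTE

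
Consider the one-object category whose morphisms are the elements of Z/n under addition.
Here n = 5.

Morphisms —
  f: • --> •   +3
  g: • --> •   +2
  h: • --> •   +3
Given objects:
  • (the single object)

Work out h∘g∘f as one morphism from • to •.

Answer: +3

Trace:
  0 +3≡3 +2≡0 +3≡3  (mod 5)
composite: +3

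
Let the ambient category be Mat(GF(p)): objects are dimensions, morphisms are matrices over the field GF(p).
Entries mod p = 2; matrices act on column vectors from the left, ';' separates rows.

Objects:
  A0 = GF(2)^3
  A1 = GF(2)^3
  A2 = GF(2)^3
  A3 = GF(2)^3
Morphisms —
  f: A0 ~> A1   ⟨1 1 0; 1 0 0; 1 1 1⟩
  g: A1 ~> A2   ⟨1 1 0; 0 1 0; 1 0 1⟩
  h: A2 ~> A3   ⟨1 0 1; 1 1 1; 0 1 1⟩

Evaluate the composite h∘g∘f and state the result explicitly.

  e0=⟨1,0,0⟩ f~>⟨1,1,1⟩ g~>⟨0,1,0⟩ h~>⟨0,1,1⟩
  e1=⟨0,1,0⟩ f~>⟨1,0,1⟩ g~>⟨1,0,0⟩ h~>⟨1,1,0⟩
  e2=⟨0,0,1⟩ f~>⟨0,0,1⟩ g~>⟨0,0,1⟩ h~>⟨1,1,1⟩
result: ⟨0 1 1; 1 1 1; 1 0 1⟩

Answer: ⟨0 1 1; 1 1 1; 1 0 1⟩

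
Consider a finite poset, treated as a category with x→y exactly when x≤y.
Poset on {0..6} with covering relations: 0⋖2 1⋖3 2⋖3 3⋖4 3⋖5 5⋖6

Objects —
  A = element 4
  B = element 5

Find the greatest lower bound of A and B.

Lower bounds of A=4 and B=5: {0,1,2,3}
  0 <= 3
  1 <= 3
  2 <= 3
  3 <= 3
glb = 3

Answer: A∧B = 3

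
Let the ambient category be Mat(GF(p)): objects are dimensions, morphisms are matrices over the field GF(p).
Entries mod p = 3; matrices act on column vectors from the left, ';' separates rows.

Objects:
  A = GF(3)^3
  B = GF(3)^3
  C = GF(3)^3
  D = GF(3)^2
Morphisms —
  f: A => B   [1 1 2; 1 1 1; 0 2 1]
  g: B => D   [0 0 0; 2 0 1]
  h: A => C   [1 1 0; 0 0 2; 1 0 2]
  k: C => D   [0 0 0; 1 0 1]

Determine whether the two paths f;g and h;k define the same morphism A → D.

Answer: COMMUTES

Trace:
Path 1 = f;g:
  e0=[1,0,0] f=>[1,1,0] g=>[0,2]
  e1=[0,1,0] f=>[1,1,2] g=>[0,1]
  e2=[0,0,1] f=>[2,1,1] g=>[0,2]
  result₁ = [0 0 0; 2 1 2]
Path 2 = h;k:
  e0=[1,0,0] h=>[1,0,1] k=>[0,2]
  e1=[0,1,0] h=>[1,0,0] k=>[0,1]
  e2=[0,0,1] h=>[0,2,2] k=>[0,2]
  result₂ = [0 0 0; 2 1 2]
Equal? equal; square commutes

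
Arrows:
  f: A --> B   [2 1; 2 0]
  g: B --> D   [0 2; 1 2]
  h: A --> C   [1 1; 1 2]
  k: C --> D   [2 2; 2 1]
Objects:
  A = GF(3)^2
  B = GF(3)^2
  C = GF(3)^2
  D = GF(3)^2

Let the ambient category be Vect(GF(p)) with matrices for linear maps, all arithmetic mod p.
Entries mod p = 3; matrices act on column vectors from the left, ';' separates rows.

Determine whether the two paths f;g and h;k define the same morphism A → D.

Path 1 = f;g:
  e0=(1,0) f-->(2,2) g-->(1,0)
  e1=(0,1) f-->(1,0) g-->(0,1)
  ⟦path⟧₁ = [1 0; 0 1]
Path 2 = h;k:
  e0=(1,0) h-->(1,1) k-->(1,0)
  e1=(0,1) h-->(1,2) k-->(0,1)
  ⟦path⟧₂ = [1 0; 0 1]
Equal? YES — commutes

Answer: COMMUTES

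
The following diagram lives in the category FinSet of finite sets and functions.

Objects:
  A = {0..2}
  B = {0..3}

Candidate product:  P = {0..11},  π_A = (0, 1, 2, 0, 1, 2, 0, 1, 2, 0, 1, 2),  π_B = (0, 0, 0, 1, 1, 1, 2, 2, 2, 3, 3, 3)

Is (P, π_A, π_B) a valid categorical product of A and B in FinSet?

Answer: VALID PRODUCT

Derivation:
|A|·|B| = 3·4 = 12;  |P| = 12
Check the pairing map k ↦ (π_A(k), π_B(k)):
  0 : (0,0)
  1 : (1,0)
  2 : (2,0)
  3 : (0,1)
  4 : (1,1)
  5 : (2,1)
  6 : (0,2)
  7 : (1,2)
  8 : (2,2)
  9 : (0,3)
  10 : (1,3)
  11 : (2,3)
distinct pairs in image: 12 / 12 needed
  → bijection onto A×B; projections well-typed.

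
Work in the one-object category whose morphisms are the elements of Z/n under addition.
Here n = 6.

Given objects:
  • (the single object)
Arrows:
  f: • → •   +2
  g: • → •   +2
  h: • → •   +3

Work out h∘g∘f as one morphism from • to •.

  0 +2≡2 +2≡4 +3≡1  (mod 6)
result: +1

Answer: +1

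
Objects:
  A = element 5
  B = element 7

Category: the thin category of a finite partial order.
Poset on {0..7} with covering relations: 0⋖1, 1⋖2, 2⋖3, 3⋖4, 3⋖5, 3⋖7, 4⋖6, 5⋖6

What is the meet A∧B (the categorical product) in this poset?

Common predecessors of 5,7: {0,1,2,3}
  0 ≤ 3
  1 ≤ 3
  2 ≤ 3
  3 ≤ 3
glb = 3

Answer: A∧B = 3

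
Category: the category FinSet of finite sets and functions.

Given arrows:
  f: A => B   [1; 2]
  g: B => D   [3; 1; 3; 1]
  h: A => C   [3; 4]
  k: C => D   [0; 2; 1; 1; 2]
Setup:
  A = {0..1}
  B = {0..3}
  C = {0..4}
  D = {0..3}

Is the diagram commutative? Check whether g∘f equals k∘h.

Path 1 = f;g:
  0 f=>1 g=>1
  1 f=>2 g=>3
  ⟦path⟧₁ = [1; 3]
Path 2 = h;k:
  0 h=>3 k=>1
  1 h=>4 k=>2
  ⟦path⟧₂ = [1; 2]
Equal? NO — does not commute

Answer: DOES NOT COMMUTE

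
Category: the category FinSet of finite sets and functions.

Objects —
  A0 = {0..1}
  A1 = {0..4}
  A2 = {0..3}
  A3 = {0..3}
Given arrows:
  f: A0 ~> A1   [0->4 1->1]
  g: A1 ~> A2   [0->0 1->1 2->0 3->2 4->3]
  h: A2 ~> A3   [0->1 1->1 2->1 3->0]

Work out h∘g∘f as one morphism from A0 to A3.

Answer: [0->0 1->1]

Work:
  0 f~>4 g~>3 h~>0
  1 f~>1 g~>1 h~>1
⟦path⟧: [0->0 1->1]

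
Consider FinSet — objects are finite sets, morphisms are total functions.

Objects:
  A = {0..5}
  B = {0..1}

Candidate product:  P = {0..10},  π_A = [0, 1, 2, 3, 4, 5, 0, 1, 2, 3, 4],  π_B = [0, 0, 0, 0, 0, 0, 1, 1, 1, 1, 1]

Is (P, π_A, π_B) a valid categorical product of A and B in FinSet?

|A|·|B| = 6·2 = 12;  |P| = 11
  → cardinalities differ; no bijection possible.

Answer: NOT A VALID PRODUCT — |P|=11 ≠ |A|·|B|=12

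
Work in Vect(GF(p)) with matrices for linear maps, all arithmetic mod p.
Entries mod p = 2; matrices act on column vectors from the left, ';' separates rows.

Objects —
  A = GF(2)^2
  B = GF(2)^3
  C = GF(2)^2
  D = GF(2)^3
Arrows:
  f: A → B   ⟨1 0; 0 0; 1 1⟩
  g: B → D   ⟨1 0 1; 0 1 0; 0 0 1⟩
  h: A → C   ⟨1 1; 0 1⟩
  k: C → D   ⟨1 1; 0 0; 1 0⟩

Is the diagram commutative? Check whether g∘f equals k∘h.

1) trace f;g:
  e0=(1,0) f→(1,0,1) g→(0,0,1)
  e1=(0,1) f→(0,0,1) g→(1,0,1)
  ⟦path⟧₁ = ⟨0 1; 0 0; 1 1⟩
2) trace h;k:
  e0=(1,0) h→(1,0) k→(1,0,1)
  e1=(0,1) h→(1,1) k→(0,0,1)
  ⟦path⟧₂ = ⟨1 0; 0 0; 1 1⟩
Equal? NO — does not commute

Answer: DOES NOT COMMUTE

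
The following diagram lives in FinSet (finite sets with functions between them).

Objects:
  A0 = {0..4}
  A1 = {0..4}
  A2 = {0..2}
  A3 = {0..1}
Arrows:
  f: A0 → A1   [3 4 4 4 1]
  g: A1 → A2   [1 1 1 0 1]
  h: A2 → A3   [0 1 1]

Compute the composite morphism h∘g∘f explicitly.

Answer: [0 1 1 1 1]

Trace:
  0 f→3 g→0 h→0
  1 f→4 g→1 h→1
  2 f→4 g→1 h→1
  3 f→4 g→1 h→1
  4 f→1 g→1 h→1
composite: [0 1 1 1 1]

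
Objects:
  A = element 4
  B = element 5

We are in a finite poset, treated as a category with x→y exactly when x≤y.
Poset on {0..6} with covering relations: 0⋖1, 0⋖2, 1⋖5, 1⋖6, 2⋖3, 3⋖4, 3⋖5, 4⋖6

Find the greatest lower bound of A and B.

Answer: A∧B = 3

Trace:
Common predecessors of 4,5: {0,2,3}
  0 ⊑ 3
  2 ⊑ 3
  3 ⊑ 3
glb = 3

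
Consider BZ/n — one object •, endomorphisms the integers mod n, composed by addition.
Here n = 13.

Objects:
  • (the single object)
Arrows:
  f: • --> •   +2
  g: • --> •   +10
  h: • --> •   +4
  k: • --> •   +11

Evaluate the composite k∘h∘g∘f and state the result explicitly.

Answer: +1

Work:
  0 +2≡2 +10≡12 +4≡3 +11≡1  (mod 13)
composite: +1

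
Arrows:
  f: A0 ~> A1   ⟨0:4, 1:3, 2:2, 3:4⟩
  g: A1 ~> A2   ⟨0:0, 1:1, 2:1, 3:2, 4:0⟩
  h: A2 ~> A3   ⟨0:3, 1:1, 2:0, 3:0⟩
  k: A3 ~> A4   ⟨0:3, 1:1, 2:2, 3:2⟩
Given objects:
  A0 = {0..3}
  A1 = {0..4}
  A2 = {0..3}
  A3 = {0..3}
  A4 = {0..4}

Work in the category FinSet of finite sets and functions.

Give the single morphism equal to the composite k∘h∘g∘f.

  0 f~>4 g~>0 h~>3 k~>2
  1 f~>3 g~>2 h~>0 k~>3
  2 f~>2 g~>1 h~>1 k~>1
  3 f~>4 g~>0 h~>3 k~>2
composite: ⟨0:2, 1:3, 2:1, 3:2⟩

Answer: ⟨0:2, 1:3, 2:1, 3:2⟩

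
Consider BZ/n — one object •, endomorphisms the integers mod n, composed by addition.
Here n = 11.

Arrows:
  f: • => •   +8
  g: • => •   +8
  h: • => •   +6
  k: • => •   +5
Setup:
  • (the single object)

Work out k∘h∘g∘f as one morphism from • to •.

Answer: +5

Derivation:
  0 +8≡8 +8≡5 +6≡0 +5≡5  (mod 11)
composite: +5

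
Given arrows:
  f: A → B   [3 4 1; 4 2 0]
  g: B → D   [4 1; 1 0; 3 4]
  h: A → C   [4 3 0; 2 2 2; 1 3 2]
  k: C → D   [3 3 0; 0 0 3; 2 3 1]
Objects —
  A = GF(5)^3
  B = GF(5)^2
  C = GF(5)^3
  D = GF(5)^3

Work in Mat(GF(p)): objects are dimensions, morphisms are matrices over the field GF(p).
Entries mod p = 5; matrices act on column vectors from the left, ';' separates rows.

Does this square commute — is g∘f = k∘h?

1) trace f;g:
  e0=⟨1,0,0⟩ f→⟨3,4⟩ g→⟨1,3,0⟩
  e1=⟨0,1,0⟩ f→⟨4,2⟩ g→⟨3,4,0⟩
  e2=⟨0,0,1⟩ f→⟨1,0⟩ g→⟨4,1,3⟩
  composite₁ = [1 3 4; 3 4 1; 0 0 3]
2) trace h;k:
  e0=⟨1,0,0⟩ h→⟨4,2,1⟩ k→⟨3,3,0⟩
  e1=⟨0,1,0⟩ h→⟨3,2,3⟩ k→⟨0,4,0⟩
  e2=⟨0,0,1⟩ h→⟨0,2,2⟩ k→⟨1,1,3⟩
  composite₂ = [3 0 1; 3 4 1; 0 0 3]
Equal? distinct morphisms ✗

Answer: DOES NOT COMMUTE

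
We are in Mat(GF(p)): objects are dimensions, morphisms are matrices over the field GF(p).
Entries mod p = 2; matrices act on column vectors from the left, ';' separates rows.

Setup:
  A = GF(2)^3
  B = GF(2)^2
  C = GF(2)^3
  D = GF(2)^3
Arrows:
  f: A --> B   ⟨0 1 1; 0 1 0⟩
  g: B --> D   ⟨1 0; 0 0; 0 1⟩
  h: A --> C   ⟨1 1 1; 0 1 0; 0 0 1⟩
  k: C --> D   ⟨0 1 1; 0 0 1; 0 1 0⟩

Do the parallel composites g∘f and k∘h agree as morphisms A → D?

Along f;g (path 1):
  e0=(1,0,0) f-->(0,0) g-->(0,0,0)
  e1=(0,1,0) f-->(1,1) g-->(1,0,1)
  e2=(0,0,1) f-->(1,0) g-->(1,0,0)
  ⟦path⟧₁ = ⟨0 1 1; 0 0 0; 0 1 0⟩
Along h;k (path 2):
  e0=(1,0,0) h-->(1,0,0) k-->(0,0,0)
  e1=(0,1,0) h-->(1,1,0) k-->(1,0,1)
  e2=(0,0,1) h-->(1,0,1) k-->(1,1,0)
  ⟦path⟧₂ = ⟨0 1 1; 0 0 1; 0 1 0⟩
Equal? distinct morphisms ✗

Answer: DOES NOT COMMUTE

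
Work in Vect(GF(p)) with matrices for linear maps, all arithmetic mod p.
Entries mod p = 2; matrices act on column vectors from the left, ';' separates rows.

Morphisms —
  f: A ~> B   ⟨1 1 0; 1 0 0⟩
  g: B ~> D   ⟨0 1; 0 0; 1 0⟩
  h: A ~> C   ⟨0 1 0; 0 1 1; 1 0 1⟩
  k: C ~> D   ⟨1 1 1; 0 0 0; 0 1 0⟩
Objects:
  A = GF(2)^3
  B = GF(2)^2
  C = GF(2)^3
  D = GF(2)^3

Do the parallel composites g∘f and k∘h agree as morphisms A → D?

Answer: DOES NOT COMMUTE

Derivation:
Path 1 = f;g:
  e0=(1,0,0) f~>(1,1) g~>(1,0,1)
  e1=(0,1,0) f~>(1,0) g~>(0,0,1)
  e2=(0,0,1) f~>(0,0) g~>(0,0,0)
  result₁ = ⟨1 0 0; 0 0 0; 1 1 0⟩
Path 2 = h;k:
  e0=(1,0,0) h~>(0,0,1) k~>(1,0,0)
  e1=(0,1,0) h~>(1,1,0) k~>(0,0,1)
  e2=(0,0,1) h~>(0,1,1) k~>(0,0,1)
  result₂ = ⟨1 0 0; 0 0 0; 0 1 1⟩
Equal? NO — does not commute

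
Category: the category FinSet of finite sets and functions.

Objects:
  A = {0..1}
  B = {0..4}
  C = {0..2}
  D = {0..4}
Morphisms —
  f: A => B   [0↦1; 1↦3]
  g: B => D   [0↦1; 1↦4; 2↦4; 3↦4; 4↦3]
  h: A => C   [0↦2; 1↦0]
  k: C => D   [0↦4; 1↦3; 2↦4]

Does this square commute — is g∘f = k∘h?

Along f;g (path 1):
  0 f=>1 g=>4
  1 f=>3 g=>4
  result₁ = [0↦4; 1↦4]
Along h;k (path 2):
  0 h=>2 k=>4
  1 h=>0 k=>4
  result₂ = [0↦4; 1↦4]
Equal? YES — commutes

Answer: COMMUTES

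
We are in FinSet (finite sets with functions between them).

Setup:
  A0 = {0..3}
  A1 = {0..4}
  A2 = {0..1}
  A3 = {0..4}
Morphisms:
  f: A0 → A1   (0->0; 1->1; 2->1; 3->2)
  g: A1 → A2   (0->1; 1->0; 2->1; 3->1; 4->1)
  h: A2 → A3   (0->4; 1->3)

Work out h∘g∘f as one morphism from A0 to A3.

Answer: (0->3; 1->4; 2->4; 3->3)

Derivation:
  0 f→0 g→1 h→3
  1 f→1 g→0 h→4
  2 f→1 g→0 h→4
  3 f→2 g→1 h→3
composite: (0->3; 1->4; 2->4; 3->3)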